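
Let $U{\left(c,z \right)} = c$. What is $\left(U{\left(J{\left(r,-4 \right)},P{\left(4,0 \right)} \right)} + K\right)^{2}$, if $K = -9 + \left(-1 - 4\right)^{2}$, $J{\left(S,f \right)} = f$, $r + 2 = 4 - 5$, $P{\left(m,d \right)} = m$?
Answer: $144$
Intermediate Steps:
$r = -3$ ($r = -2 + \left(4 - 5\right) = -2 - 1 = -3$)
$K = 16$ ($K = -9 + \left(-5\right)^{2} = -9 + 25 = 16$)
$\left(U{\left(J{\left(r,-4 \right)},P{\left(4,0 \right)} \right)} + K\right)^{2} = \left(-4 + 16\right)^{2} = 12^{2} = 144$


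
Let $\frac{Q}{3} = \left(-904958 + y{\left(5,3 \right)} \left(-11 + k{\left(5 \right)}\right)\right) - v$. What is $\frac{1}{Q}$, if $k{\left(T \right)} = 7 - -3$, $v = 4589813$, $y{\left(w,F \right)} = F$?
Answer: $- \frac{1}{16484322} \approx -6.0664 \cdot 10^{-8}$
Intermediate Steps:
$k{\left(T \right)} = 10$ ($k{\left(T \right)} = 7 + 3 = 10$)
$Q = -16484322$ ($Q = 3 \left(\left(-904958 + 3 \left(-11 + 10\right)\right) - 4589813\right) = 3 \left(\left(-904958 + 3 \left(-1\right)\right) - 4589813\right) = 3 \left(\left(-904958 - 3\right) - 4589813\right) = 3 \left(-904961 - 4589813\right) = 3 \left(-5494774\right) = -16484322$)
$\frac{1}{Q} = \frac{1}{-16484322} = - \frac{1}{16484322}$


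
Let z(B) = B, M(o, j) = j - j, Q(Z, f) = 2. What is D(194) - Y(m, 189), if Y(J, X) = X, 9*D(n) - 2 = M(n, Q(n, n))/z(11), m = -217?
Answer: -1699/9 ≈ -188.78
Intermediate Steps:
M(o, j) = 0
D(n) = 2/9 (D(n) = 2/9 + (0/11)/9 = 2/9 + (0*(1/11))/9 = 2/9 + (1/9)*0 = 2/9 + 0 = 2/9)
D(194) - Y(m, 189) = 2/9 - 1*189 = 2/9 - 189 = -1699/9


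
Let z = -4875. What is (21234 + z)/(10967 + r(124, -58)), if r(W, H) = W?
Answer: 5453/3697 ≈ 1.4750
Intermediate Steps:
(21234 + z)/(10967 + r(124, -58)) = (21234 - 4875)/(10967 + 124) = 16359/11091 = 16359*(1/11091) = 5453/3697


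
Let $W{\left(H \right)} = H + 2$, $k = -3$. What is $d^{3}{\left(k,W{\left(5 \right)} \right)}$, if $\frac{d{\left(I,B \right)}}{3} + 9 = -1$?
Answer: $-27000$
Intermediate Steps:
$W{\left(H \right)} = 2 + H$
$d{\left(I,B \right)} = -30$ ($d{\left(I,B \right)} = -27 + 3 \left(-1\right) = -27 - 3 = -30$)
$d^{3}{\left(k,W{\left(5 \right)} \right)} = \left(-30\right)^{3} = -27000$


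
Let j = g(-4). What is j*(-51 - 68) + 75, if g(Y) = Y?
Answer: 551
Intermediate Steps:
j = -4
j*(-51 - 68) + 75 = -4*(-51 - 68) + 75 = -4*(-119) + 75 = 476 + 75 = 551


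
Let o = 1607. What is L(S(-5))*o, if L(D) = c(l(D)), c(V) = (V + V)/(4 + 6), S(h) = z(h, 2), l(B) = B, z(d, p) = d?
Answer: -1607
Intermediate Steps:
S(h) = h
c(V) = V/5 (c(V) = (2*V)/10 = (2*V)*(1/10) = V/5)
L(D) = D/5
L(S(-5))*o = ((1/5)*(-5))*1607 = -1*1607 = -1607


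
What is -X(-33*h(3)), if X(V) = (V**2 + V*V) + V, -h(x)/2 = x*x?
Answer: -706266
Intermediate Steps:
h(x) = -2*x**2 (h(x) = -2*x*x = -2*x**2)
X(V) = V + 2*V**2 (X(V) = (V**2 + V**2) + V = 2*V**2 + V = V + 2*V**2)
-X(-33*h(3)) = -(-(-66)*3**2)*(1 + 2*(-(-66)*3**2)) = -(-(-66)*9)*(1 + 2*(-(-66)*9)) = -(-33*(-18))*(1 + 2*(-33*(-18))) = -594*(1 + 2*594) = -594*(1 + 1188) = -594*1189 = -1*706266 = -706266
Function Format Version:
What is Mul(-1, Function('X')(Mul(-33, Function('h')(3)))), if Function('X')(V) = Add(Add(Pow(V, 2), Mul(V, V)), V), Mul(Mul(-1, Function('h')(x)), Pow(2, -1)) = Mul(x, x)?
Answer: -706266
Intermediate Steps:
Function('h')(x) = Mul(-2, Pow(x, 2)) (Function('h')(x) = Mul(-2, Mul(x, x)) = Mul(-2, Pow(x, 2)))
Function('X')(V) = Add(V, Mul(2, Pow(V, 2))) (Function('X')(V) = Add(Add(Pow(V, 2), Pow(V, 2)), V) = Add(Mul(2, Pow(V, 2)), V) = Add(V, Mul(2, Pow(V, 2))))
Mul(-1, Function('X')(Mul(-33, Function('h')(3)))) = Mul(-1, Mul(Mul(-33, Mul(-2, Pow(3, 2))), Add(1, Mul(2, Mul(-33, Mul(-2, Pow(3, 2))))))) = Mul(-1, Mul(Mul(-33, Mul(-2, 9)), Add(1, Mul(2, Mul(-33, Mul(-2, 9)))))) = Mul(-1, Mul(Mul(-33, -18), Add(1, Mul(2, Mul(-33, -18))))) = Mul(-1, Mul(594, Add(1, Mul(2, 594)))) = Mul(-1, Mul(594, Add(1, 1188))) = Mul(-1, Mul(594, 1189)) = Mul(-1, 706266) = -706266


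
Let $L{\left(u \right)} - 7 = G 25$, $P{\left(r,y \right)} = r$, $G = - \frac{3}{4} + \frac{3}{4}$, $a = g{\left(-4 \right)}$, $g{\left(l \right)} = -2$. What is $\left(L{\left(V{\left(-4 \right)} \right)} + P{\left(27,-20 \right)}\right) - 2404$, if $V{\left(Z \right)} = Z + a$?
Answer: $-2370$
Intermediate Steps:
$a = -2$
$G = 0$ ($G = \left(-3\right) \frac{1}{4} + 3 \cdot \frac{1}{4} = - \frac{3}{4} + \frac{3}{4} = 0$)
$V{\left(Z \right)} = -2 + Z$ ($V{\left(Z \right)} = Z - 2 = -2 + Z$)
$L{\left(u \right)} = 7$ ($L{\left(u \right)} = 7 + 0 \cdot 25 = 7 + 0 = 7$)
$\left(L{\left(V{\left(-4 \right)} \right)} + P{\left(27,-20 \right)}\right) - 2404 = \left(7 + 27\right) - 2404 = 34 - 2404 = -2370$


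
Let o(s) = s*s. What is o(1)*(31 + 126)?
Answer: 157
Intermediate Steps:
o(s) = s²
o(1)*(31 + 126) = 1²*(31 + 126) = 1*157 = 157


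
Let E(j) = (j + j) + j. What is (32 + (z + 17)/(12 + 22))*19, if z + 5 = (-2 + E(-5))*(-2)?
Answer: 10773/17 ≈ 633.71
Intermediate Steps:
E(j) = 3*j (E(j) = 2*j + j = 3*j)
z = 29 (z = -5 + (-2 + 3*(-5))*(-2) = -5 + (-2 - 15)*(-2) = -5 - 17*(-2) = -5 + 34 = 29)
(32 + (z + 17)/(12 + 22))*19 = (32 + (29 + 17)/(12 + 22))*19 = (32 + 46/34)*19 = (32 + 46*(1/34))*19 = (32 + 23/17)*19 = (567/17)*19 = 10773/17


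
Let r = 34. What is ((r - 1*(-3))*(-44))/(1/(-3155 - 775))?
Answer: 6398040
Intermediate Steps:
((r - 1*(-3))*(-44))/(1/(-3155 - 775)) = ((34 - 1*(-3))*(-44))/(1/(-3155 - 775)) = ((34 + 3)*(-44))/(1/(-3930)) = (37*(-44))/(-1/3930) = -1628*(-3930) = 6398040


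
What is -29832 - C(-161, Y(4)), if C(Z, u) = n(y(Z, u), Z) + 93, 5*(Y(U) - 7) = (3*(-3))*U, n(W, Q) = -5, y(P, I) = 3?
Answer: -29920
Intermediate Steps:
Y(U) = 7 - 9*U/5 (Y(U) = 7 + ((3*(-3))*U)/5 = 7 + (-9*U)/5 = 7 - 9*U/5)
C(Z, u) = 88 (C(Z, u) = -5 + 93 = 88)
-29832 - C(-161, Y(4)) = -29832 - 1*88 = -29832 - 88 = -29920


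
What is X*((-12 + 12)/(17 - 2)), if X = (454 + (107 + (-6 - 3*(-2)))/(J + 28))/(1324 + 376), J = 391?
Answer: 0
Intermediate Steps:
X = 190333/712300 (X = (454 + (107 + (-6 - 3*(-2)))/(391 + 28))/(1324 + 376) = (454 + (107 + (-6 + 6))/419)/1700 = (454 + (107 + 0)*(1/419))*(1/1700) = (454 + 107*(1/419))*(1/1700) = (454 + 107/419)*(1/1700) = (190333/419)*(1/1700) = 190333/712300 ≈ 0.26721)
X*((-12 + 12)/(17 - 2)) = 190333*((-12 + 12)/(17 - 2))/712300 = 190333*(0/15)/712300 = 190333*(0*(1/15))/712300 = (190333/712300)*0 = 0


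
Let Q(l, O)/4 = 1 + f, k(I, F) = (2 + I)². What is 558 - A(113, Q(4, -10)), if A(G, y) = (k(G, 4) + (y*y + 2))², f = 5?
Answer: -190522251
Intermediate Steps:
Q(l, O) = 24 (Q(l, O) = 4*(1 + 5) = 4*6 = 24)
A(G, y) = (2 + y² + (2 + G)²)² (A(G, y) = ((2 + G)² + (y*y + 2))² = ((2 + G)² + (y² + 2))² = ((2 + G)² + (2 + y²))² = (2 + y² + (2 + G)²)²)
558 - A(113, Q(4, -10)) = 558 - (2 + 24² + (2 + 113)²)² = 558 - (2 + 576 + 115²)² = 558 - (2 + 576 + 13225)² = 558 - 1*13803² = 558 - 1*190522809 = 558 - 190522809 = -190522251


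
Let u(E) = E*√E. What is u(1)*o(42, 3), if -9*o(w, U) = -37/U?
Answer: 37/27 ≈ 1.3704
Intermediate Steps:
o(w, U) = 37/(9*U) (o(w, U) = -(-37)/(9*U) = 37/(9*U))
u(E) = E^(3/2)
u(1)*o(42, 3) = 1^(3/2)*((37/9)/3) = 1*((37/9)*(⅓)) = 1*(37/27) = 37/27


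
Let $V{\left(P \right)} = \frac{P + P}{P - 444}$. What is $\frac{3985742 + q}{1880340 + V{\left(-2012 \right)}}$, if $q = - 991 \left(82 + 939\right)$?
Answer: $\frac{912996817}{577264883} \approx 1.5816$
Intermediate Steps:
$V{\left(P \right)} = \frac{2 P}{-444 + P}$
$q = -1011811$ ($q = \left(-991\right) 1021 = -1011811$)
$\frac{3985742 + q}{1880340 + V{\left(-2012 \right)}} = \frac{3985742 - 1011811}{1880340 + 2 \left(-2012\right) \frac{1}{-444 - 2012}} = \frac{2973931}{1880340 + 2 \left(-2012\right) \frac{1}{-2456}} = \frac{2973931}{1880340 + 2 \left(-2012\right) \left(- \frac{1}{2456}\right)} = \frac{2973931}{1880340 + \frac{503}{307}} = \frac{2973931}{\frac{577264883}{307}} = 2973931 \cdot \frac{307}{577264883} = \frac{912996817}{577264883}$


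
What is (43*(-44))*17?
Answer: -32164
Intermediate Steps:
(43*(-44))*17 = -1892*17 = -32164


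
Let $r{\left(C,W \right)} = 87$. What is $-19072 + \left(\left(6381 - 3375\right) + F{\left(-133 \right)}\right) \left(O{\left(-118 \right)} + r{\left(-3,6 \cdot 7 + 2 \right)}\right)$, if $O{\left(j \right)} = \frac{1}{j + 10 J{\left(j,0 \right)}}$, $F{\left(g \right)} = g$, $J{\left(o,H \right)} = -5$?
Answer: $\frac{38784799}{168} \approx 2.3086 \cdot 10^{5}$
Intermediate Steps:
$O{\left(j \right)} = \frac{1}{-50 + j}$ ($O{\left(j \right)} = \frac{1}{j + 10 \left(-5\right)} = \frac{1}{j - 50} = \frac{1}{-50 + j}$)
$-19072 + \left(\left(6381 - 3375\right) + F{\left(-133 \right)}\right) \left(O{\left(-118 \right)} + r{\left(-3,6 \cdot 7 + 2 \right)}\right) = -19072 + \left(\left(6381 - 3375\right) - 133\right) \left(\frac{1}{-50 - 118} + 87\right) = -19072 + \left(3006 - 133\right) \left(\frac{1}{-168} + 87\right) = -19072 + 2873 \left(- \frac{1}{168} + 87\right) = -19072 + 2873 \cdot \frac{14615}{168} = -19072 + \frac{41988895}{168} = \frac{38784799}{168}$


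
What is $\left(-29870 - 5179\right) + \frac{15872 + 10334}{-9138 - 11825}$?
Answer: $- \frac{734758393}{20963} \approx -35050.0$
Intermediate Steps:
$\left(-29870 - 5179\right) + \frac{15872 + 10334}{-9138 - 11825} = -35049 + \frac{26206}{-20963} = -35049 + 26206 \left(- \frac{1}{20963}\right) = -35049 - \frac{26206}{20963} = - \frac{734758393}{20963}$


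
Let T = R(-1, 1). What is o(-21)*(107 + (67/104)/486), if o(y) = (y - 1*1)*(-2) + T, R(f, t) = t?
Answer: 27041375/5616 ≈ 4815.1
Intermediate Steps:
T = 1
o(y) = 3 - 2*y (o(y) = (y - 1*1)*(-2) + 1 = (y - 1)*(-2) + 1 = (-1 + y)*(-2) + 1 = (2 - 2*y) + 1 = 3 - 2*y)
o(-21)*(107 + (67/104)/486) = (3 - 2*(-21))*(107 + (67/104)/486) = (3 + 42)*(107 + (67*(1/104))*(1/486)) = 45*(107 + (67/104)*(1/486)) = 45*(107 + 67/50544) = 45*(5408275/50544) = 27041375/5616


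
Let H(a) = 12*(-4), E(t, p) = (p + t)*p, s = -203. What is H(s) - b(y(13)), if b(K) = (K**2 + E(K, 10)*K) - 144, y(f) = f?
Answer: -3063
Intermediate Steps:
E(t, p) = p*(p + t)
b(K) = -144 + K**2 + K*(100 + 10*K) (b(K) = (K**2 + (10*(10 + K))*K) - 144 = (K**2 + (100 + 10*K)*K) - 144 = (K**2 + K*(100 + 10*K)) - 144 = -144 + K**2 + K*(100 + 10*K))
H(a) = -48
H(s) - b(y(13)) = -48 - (-144 + 11*13**2 + 100*13) = -48 - (-144 + 11*169 + 1300) = -48 - (-144 + 1859 + 1300) = -48 - 1*3015 = -48 - 3015 = -3063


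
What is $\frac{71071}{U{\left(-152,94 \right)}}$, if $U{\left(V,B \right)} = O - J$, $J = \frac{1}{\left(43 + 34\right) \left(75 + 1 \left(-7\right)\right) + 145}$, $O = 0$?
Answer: $-382433051$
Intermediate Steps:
$J = \frac{1}{5381}$ ($J = \frac{1}{77 \left(75 - 7\right) + 145} = \frac{1}{77 \cdot 68 + 145} = \frac{1}{5236 + 145} = \frac{1}{5381} \approx 0.00018584$)
$U{\left(V,B \right)} = - \frac{1}{5381}$ ($U{\left(V,B \right)} = 0 - \frac{1}{5381} = - \frac{1}{5381}$)
$\frac{71071}{U{\left(-152,94 \right)}} = \frac{71071}{- \frac{1}{5381}} = 71071 \left(-5381\right) = -382433051$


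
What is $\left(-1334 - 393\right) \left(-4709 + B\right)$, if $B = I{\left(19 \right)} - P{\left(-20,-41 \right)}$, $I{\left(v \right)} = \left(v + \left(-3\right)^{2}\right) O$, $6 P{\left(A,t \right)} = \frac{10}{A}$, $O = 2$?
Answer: $\frac{96427045}{12} \approx 8.0356 \cdot 10^{6}$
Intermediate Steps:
$P{\left(A,t \right)} = \frac{5}{3 A}$ ($P{\left(A,t \right)} = \frac{10 \frac{1}{A}}{6} = \frac{5}{3 A}$)
$I{\left(v \right)} = 18 + 2 v$ ($I{\left(v \right)} = \left(v + \left(-3\right)^{2}\right) 2 = \left(v + 9\right) 2 = \left(9 + v\right) 2 = 18 + 2 v$)
$B = \frac{673}{12}$ ($B = \left(18 + 2 \cdot 19\right) - \frac{5}{3 \left(-20\right)} = \left(18 + 38\right) - \frac{5}{3} \left(- \frac{1}{20}\right) = 56 - - \frac{1}{12} = 56 + \frac{1}{12} = \frac{673}{12} \approx 56.083$)
$\left(-1334 - 393\right) \left(-4709 + B\right) = \left(-1334 - 393\right) \left(-4709 + \frac{673}{12}\right) = \left(-1727\right) \left(- \frac{55835}{12}\right) = \frac{96427045}{12}$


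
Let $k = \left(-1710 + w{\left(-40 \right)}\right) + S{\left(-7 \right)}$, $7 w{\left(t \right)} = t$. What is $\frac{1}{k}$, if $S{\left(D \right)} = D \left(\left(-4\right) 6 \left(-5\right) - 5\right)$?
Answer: $- \frac{7}{17645} \approx -0.00039671$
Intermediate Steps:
$w{\left(t \right)} = \frac{t}{7}$
$S{\left(D \right)} = 115 D$ ($S{\left(D \right)} = D \left(\left(-24\right) \left(-5\right) - 5\right) = D \left(120 - 5\right) = D 115 = 115 D$)
$k = - \frac{17645}{7}$ ($k = \left(-1710 + \frac{1}{7} \left(-40\right)\right) + 115 \left(-7\right) = \left(-1710 - \frac{40}{7}\right) - 805 = - \frac{12010}{7} - 805 = - \frac{17645}{7} \approx -2520.7$)
$\frac{1}{k} = \frac{1}{- \frac{17645}{7}} = - \frac{7}{17645}$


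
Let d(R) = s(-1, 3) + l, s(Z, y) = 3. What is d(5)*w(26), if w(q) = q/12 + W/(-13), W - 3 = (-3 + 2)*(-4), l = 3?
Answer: 127/13 ≈ 9.7692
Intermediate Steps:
W = 7 (W = 3 + (-3 + 2)*(-4) = 3 - 1*(-4) = 3 + 4 = 7)
w(q) = -7/13 + q/12 (w(q) = q/12 + 7/(-13) = q*(1/12) + 7*(-1/13) = q/12 - 7/13 = -7/13 + q/12)
d(R) = 6 (d(R) = 3 + 3 = 6)
d(5)*w(26) = 6*(-7/13 + (1/12)*26) = 6*(-7/13 + 13/6) = 6*(127/78) = 127/13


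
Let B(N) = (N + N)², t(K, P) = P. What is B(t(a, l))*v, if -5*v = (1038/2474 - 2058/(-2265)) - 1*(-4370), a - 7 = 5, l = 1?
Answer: -16330145508/4669675 ≈ -3497.1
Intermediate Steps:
a = 12 (a = 7 + 5 = 12)
B(N) = 4*N² (B(N) = (2*N)² = 4*N²)
v = -4082536377/4669675 (v = -((1038/2474 - 2058/(-2265)) - 1*(-4370))/5 = -((1038*(1/2474) - 2058*(-1/2265)) + 4370)/5 = -((519/1237 + 686/755) + 4370)/5 = -(1240427/933935 + 4370)/5 = -⅕*4082536377/933935 = -4082536377/4669675 ≈ -874.27)
B(t(a, l))*v = (4*1²)*(-4082536377/4669675) = (4*1)*(-4082536377/4669675) = 4*(-4082536377/4669675) = -16330145508/4669675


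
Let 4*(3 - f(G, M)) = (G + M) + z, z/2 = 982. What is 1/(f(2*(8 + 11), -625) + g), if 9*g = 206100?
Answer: 4/90235 ≈ 4.4329e-5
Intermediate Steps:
z = 1964 (z = 2*982 = 1964)
f(G, M) = -488 - G/4 - M/4 (f(G, M) = 3 - ((G + M) + 1964)/4 = 3 - (1964 + G + M)/4 = 3 + (-491 - G/4 - M/4) = -488 - G/4 - M/4)
g = 22900 (g = (⅑)*206100 = 22900)
1/(f(2*(8 + 11), -625) + g) = 1/((-488 - (8 + 11)/2 - ¼*(-625)) + 22900) = 1/((-488 - 19/2 + 625/4) + 22900) = 1/(-1365/4 + 22900) = 1/(90235/4) = 4/90235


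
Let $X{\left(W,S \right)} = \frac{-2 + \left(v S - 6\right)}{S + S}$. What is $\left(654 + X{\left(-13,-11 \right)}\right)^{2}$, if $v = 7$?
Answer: $\frac{209467729}{484} \approx 4.3278 \cdot 10^{5}$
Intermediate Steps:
$X{\left(W,S \right)} = \frac{-8 + 7 S}{2 S}$ ($X{\left(W,S \right)} = \frac{-2 + \left(7 S - 6\right)}{S + S} = \frac{-2 + \left(-6 + 7 S\right)}{2 S} = \left(-8 + 7 S\right) \frac{1}{2 S} = \frac{-8 + 7 S}{2 S}$)
$\left(654 + X{\left(-13,-11 \right)}\right)^{2} = \left(654 + \left(\frac{7}{2} - \frac{4}{-11}\right)\right)^{2} = \left(654 + \left(\frac{7}{2} - - \frac{4}{11}\right)\right)^{2} = \left(654 + \left(\frac{7}{2} + \frac{4}{11}\right)\right)^{2} = \left(654 + \frac{85}{22}\right)^{2} = \left(\frac{14473}{22}\right)^{2} = \frac{209467729}{484}$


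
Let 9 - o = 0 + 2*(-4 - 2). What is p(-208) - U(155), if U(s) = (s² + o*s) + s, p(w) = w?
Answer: -27643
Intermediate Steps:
o = 21 (o = 9 - (0 + 2*(-4 - 2)) = 9 - (0 + 2*(-6)) = 9 - (0 - 12) = 9 - 1*(-12) = 9 + 12 = 21)
U(s) = s² + 22*s (U(s) = (s² + 21*s) + s = s² + 22*s)
p(-208) - U(155) = -208 - 155*(22 + 155) = -208 - 155*177 = -208 - 1*27435 = -208 - 27435 = -27643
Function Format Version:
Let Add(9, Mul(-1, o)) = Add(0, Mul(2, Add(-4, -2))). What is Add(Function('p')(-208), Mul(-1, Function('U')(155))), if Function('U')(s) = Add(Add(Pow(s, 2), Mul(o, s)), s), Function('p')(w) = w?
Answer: -27643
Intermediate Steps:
o = 21 (o = Add(9, Mul(-1, Add(0, Mul(2, Add(-4, -2))))) = Add(9, Mul(-1, Add(0, Mul(2, -6)))) = Add(9, Mul(-1, Add(0, -12))) = Add(9, Mul(-1, -12)) = Add(9, 12) = 21)
Function('U')(s) = Add(Pow(s, 2), Mul(22, s)) (Function('U')(s) = Add(Add(Pow(s, 2), Mul(21, s)), s) = Add(Pow(s, 2), Mul(22, s)))
Add(Function('p')(-208), Mul(-1, Function('U')(155))) = Add(-208, Mul(-1, Mul(155, Add(22, 155)))) = Add(-208, Mul(-1, Mul(155, 177))) = Add(-208, Mul(-1, 27435)) = Add(-208, -27435) = -27643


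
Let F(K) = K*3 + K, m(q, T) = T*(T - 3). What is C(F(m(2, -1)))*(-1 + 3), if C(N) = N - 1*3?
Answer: 26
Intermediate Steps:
m(q, T) = T*(-3 + T)
F(K) = 4*K (F(K) = 3*K + K = 4*K)
C(N) = -3 + N (C(N) = N - 3 = -3 + N)
C(F(m(2, -1)))*(-1 + 3) = (-3 + 4*(-(-3 - 1)))*(-1 + 3) = (-3 + 4*(-1*(-4)))*2 = (-3 + 4*4)*2 = (-3 + 16)*2 = 13*2 = 26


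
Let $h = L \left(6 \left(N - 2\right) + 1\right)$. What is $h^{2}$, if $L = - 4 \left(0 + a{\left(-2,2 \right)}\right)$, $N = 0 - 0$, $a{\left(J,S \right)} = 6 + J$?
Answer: $30976$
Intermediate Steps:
$N = 0$ ($N = 0 + 0 = 0$)
$L = -16$ ($L = - 4 \left(0 + \left(6 - 2\right)\right) = - 4 \left(0 + 4\right) = \left(-4\right) 4 = -16$)
$h = 176$ ($h = - 16 \left(6 \left(0 - 2\right) + 1\right) = - 16 \left(6 \left(-2\right) + 1\right) = - 16 \left(-12 + 1\right) = \left(-16\right) \left(-11\right) = 176$)
$h^{2} = 176^{2} = 30976$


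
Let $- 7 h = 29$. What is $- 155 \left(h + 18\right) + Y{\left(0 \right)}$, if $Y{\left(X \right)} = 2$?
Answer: $- \frac{15021}{7} \approx -2145.9$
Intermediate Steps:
$h = - \frac{29}{7}$ ($h = \left(- \frac{1}{7}\right) 29 = - \frac{29}{7} \approx -4.1429$)
$- 155 \left(h + 18\right) + Y{\left(0 \right)} = - 155 \left(- \frac{29}{7} + 18\right) + 2 = \left(-155\right) \frac{97}{7} + 2 = - \frac{15035}{7} + 2 = - \frac{15021}{7}$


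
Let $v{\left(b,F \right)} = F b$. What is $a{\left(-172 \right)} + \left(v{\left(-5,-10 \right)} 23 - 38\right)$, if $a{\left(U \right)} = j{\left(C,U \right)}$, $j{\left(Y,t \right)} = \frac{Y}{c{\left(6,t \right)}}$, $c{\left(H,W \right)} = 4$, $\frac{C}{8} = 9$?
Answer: $1130$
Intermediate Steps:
$C = 72$ ($C = 8 \cdot 9 = 72$)
$j{\left(Y,t \right)} = \frac{Y}{4}$
$a{\left(U \right)} = 18$ ($a{\left(U \right)} = \frac{1}{4} \cdot 72 = 18$)
$a{\left(-172 \right)} + \left(v{\left(-5,-10 \right)} 23 - 38\right) = 18 - \left(38 - \left(-10\right) \left(-5\right) 23\right) = 18 + \left(50 \cdot 23 - 38\right) = 18 + \left(1150 - 38\right) = 18 + 1112 = 1130$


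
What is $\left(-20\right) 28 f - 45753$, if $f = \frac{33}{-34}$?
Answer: $- \frac{768561}{17} \approx -45210.0$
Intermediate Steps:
$f = - \frac{33}{34}$ ($f = 33 \left(- \frac{1}{34}\right) = - \frac{33}{34} \approx -0.97059$)
$\left(-20\right) 28 f - 45753 = \left(-20\right) 28 \left(- \frac{33}{34}\right) - 45753 = \left(-560\right) \left(- \frac{33}{34}\right) - 45753 = \frac{9240}{17} - 45753 = - \frac{768561}{17}$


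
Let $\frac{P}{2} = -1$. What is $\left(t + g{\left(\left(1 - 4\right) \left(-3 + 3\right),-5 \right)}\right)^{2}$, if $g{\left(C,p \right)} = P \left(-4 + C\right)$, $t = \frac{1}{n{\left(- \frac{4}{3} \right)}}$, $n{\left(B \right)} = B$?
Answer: $\frac{841}{16} \approx 52.563$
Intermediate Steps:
$P = -2$ ($P = 2 \left(-1\right) = -2$)
$t = - \frac{3}{4}$ ($t = \frac{1}{\left(-4\right) \frac{1}{3}} = \frac{1}{- \frac{4}{3}} = - \frac{3}{4} \approx -0.75$)
$g{\left(C,p \right)} = 8 - 2 C$ ($g{\left(C,p \right)} = - 2 \left(-4 + C\right) = 8 - 2 C$)
$\left(t + g{\left(\left(1 - 4\right) \left(-3 + 3\right),-5 \right)}\right)^{2} = \left(- \frac{3}{4} + \left(8 - 2 \left(1 - 4\right) \left(-3 + 3\right)\right)\right)^{2} = \left(- \frac{3}{4} + \left(8 - 2 \left(\left(-3\right) 0\right)\right)\right)^{2} = \left(- \frac{3}{4} + \left(8 - 0\right)\right)^{2} = \left(- \frac{3}{4} + \left(8 + 0\right)\right)^{2} = \left(- \frac{3}{4} + 8\right)^{2} = \left(\frac{29}{4}\right)^{2} = \frac{841}{16}$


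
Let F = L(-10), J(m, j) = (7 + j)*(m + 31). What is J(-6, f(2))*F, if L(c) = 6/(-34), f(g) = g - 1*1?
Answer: -600/17 ≈ -35.294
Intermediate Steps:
f(g) = -1 + g (f(g) = g - 1 = -1 + g)
L(c) = -3/17 (L(c) = 6*(-1/34) = -3/17)
J(m, j) = (7 + j)*(31 + m)
F = -3/17 ≈ -0.17647
J(-6, f(2))*F = (217 + 7*(-6) + 31*(-1 + 2) + (-1 + 2)*(-6))*(-3/17) = (217 - 42 + 31*1 + 1*(-6))*(-3/17) = (217 - 42 + 31 - 6)*(-3/17) = 200*(-3/17) = -600/17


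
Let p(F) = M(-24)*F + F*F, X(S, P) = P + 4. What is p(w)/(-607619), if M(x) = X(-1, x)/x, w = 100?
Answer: -30250/1822857 ≈ -0.016595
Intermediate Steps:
X(S, P) = 4 + P
M(x) = (4 + x)/x
p(F) = F² + 5*F/6 (p(F) = ((4 - 24)/(-24))*F + F*F = (-1/24*(-20))*F + F² = 5*F/6 + F² = F² + 5*F/6)
p(w)/(-607619) = ((⅙)*100*(5 + 6*100))/(-607619) = ((⅙)*100*(5 + 600))*(-1/607619) = ((⅙)*100*605)*(-1/607619) = (30250/3)*(-1/607619) = -30250/1822857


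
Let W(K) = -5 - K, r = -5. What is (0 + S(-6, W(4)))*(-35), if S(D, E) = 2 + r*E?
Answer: -1645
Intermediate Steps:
S(D, E) = 2 - 5*E
(0 + S(-6, W(4)))*(-35) = (0 + (2 - 5*(-5 - 1*4)))*(-35) = (0 + (2 - 5*(-5 - 4)))*(-35) = (0 + (2 - 5*(-9)))*(-35) = (0 + (2 + 45))*(-35) = (0 + 47)*(-35) = 47*(-35) = -1645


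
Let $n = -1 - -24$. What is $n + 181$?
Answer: $204$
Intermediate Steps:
$n = 23$ ($n = -1 + 24 = 23$)
$n + 181 = 23 + 181 = 204$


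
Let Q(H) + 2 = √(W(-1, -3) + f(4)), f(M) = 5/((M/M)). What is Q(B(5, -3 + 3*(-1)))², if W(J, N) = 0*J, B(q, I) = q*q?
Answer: (2 - √5)² ≈ 0.055728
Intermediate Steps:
f(M) = 5 (f(M) = 5/1 = 5*1 = 5)
B(q, I) = q²
W(J, N) = 0
Q(H) = -2 + √5 (Q(H) = -2 + √(0 + 5) = -2 + √5)
Q(B(5, -3 + 3*(-1)))² = (-2 + √5)²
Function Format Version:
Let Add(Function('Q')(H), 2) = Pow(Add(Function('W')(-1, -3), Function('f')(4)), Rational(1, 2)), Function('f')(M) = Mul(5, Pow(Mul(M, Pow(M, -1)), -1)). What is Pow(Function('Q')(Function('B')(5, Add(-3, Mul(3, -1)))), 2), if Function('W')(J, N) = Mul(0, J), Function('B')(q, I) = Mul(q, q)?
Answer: Pow(Add(2, Mul(-1, Pow(5, Rational(1, 2)))), 2) ≈ 0.055728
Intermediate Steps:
Function('f')(M) = 5 (Function('f')(M) = Mul(5, Pow(1, -1)) = Mul(5, 1) = 5)
Function('B')(q, I) = Pow(q, 2)
Function('W')(J, N) = 0
Function('Q')(H) = Add(-2, Pow(5, Rational(1, 2))) (Function('Q')(H) = Add(-2, Pow(Add(0, 5), Rational(1, 2))) = Add(-2, Pow(5, Rational(1, 2))))
Pow(Function('Q')(Function('B')(5, Add(-3, Mul(3, -1)))), 2) = Pow(Add(-2, Pow(5, Rational(1, 2))), 2)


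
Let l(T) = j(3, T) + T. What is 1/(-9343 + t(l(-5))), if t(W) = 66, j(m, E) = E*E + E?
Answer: -1/9277 ≈ -0.00010779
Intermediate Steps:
j(m, E) = E + E**2 (j(m, E) = E**2 + E = E + E**2)
l(T) = T + T*(1 + T) (l(T) = T*(1 + T) + T = T + T*(1 + T))
1/(-9343 + t(l(-5))) = 1/(-9343 + 66) = 1/(-9277) = -1/9277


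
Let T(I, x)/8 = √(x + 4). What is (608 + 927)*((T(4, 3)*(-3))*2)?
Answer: -73680*√7 ≈ -1.9494e+5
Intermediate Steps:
T(I, x) = 8*√(4 + x) (T(I, x) = 8*√(x + 4) = 8*√(4 + x))
(608 + 927)*((T(4, 3)*(-3))*2) = (608 + 927)*(((8*√(4 + 3))*(-3))*2) = 1535*(((8*√7)*(-3))*2) = 1535*(-24*√7*2) = 1535*(-48*√7) = -73680*√7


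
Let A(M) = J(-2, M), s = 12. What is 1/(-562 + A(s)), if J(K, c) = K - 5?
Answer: -1/569 ≈ -0.0017575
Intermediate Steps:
J(K, c) = -5 + K
A(M) = -7 (A(M) = -5 - 2 = -7)
1/(-562 + A(s)) = 1/(-562 - 7) = 1/(-569) = -1/569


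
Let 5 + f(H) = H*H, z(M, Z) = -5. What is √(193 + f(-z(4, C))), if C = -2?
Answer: √213 ≈ 14.595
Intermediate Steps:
f(H) = -5 + H² (f(H) = -5 + H*H = -5 + H²)
√(193 + f(-z(4, C))) = √(193 + (-5 + (-1*(-5))²)) = √(193 + (-5 + 5²)) = √(193 + (-5 + 25)) = √(193 + 20) = √213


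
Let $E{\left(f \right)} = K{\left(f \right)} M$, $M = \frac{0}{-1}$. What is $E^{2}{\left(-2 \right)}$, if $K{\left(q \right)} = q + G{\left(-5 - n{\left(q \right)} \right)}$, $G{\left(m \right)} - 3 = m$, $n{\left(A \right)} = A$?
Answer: $0$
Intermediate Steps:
$M = 0$ ($M = 0 \left(-1\right) = 0$)
$G{\left(m \right)} = 3 + m$
$K{\left(q \right)} = -2$ ($K{\left(q \right)} = q + \left(3 - \left(5 + q\right)\right) = q - \left(2 + q\right) = -2$)
$E{\left(f \right)} = 0$ ($E{\left(f \right)} = \left(-2\right) 0 = 0$)
$E^{2}{\left(-2 \right)} = 0^{2} = 0$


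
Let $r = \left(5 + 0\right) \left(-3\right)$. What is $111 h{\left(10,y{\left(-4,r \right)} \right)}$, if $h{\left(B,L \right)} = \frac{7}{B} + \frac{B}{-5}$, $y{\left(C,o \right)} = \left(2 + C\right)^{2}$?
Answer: $- \frac{1443}{10} \approx -144.3$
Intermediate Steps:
$r = -15$ ($r = 5 \left(-3\right) = -15$)
$h{\left(B,L \right)} = \frac{7}{B} - \frac{B}{5}$ ($h{\left(B,L \right)} = \frac{7}{B} + B \left(- \frac{1}{5}\right) = \frac{7}{B} - \frac{B}{5}$)
$111 h{\left(10,y{\left(-4,r \right)} \right)} = 111 \left(\frac{7}{10} - 2\right) = 111 \left(- \frac{13}{10}\right) = - \frac{1443}{10}$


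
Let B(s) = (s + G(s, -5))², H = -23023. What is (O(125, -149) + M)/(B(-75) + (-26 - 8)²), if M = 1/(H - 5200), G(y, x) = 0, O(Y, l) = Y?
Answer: 3527874/191380163 ≈ 0.018434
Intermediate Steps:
B(s) = s² (B(s) = (s + 0)² = s²)
M = -1/28223 (M = 1/(-23023 - 5200) = 1/(-28223) = -1/28223 ≈ -3.5432e-5)
(O(125, -149) + M)/(B(-75) + (-26 - 8)²) = (125 - 1/28223)/((-75)² + (-26 - 8)²) = 3527874/(28223*(5625 + (-34)²)) = 3527874/(28223*(5625 + 1156)) = (3527874/28223)/6781 = (3527874/28223)*(1/6781) = 3527874/191380163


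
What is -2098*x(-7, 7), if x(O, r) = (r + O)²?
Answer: 0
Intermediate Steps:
x(O, r) = (O + r)²
-2098*x(-7, 7) = -2098*(-7 + 7)² = -2098*0² = -2098*0 = 0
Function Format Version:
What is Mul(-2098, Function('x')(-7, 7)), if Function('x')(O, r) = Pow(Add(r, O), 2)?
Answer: 0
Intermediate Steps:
Function('x')(O, r) = Pow(Add(O, r), 2)
Mul(-2098, Function('x')(-7, 7)) = Mul(-2098, Pow(Add(-7, 7), 2)) = Mul(-2098, Pow(0, 2)) = Mul(-2098, 0) = 0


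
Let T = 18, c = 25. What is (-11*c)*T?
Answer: -4950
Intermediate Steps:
(-11*c)*T = -11*25*18 = -275*18 = -4950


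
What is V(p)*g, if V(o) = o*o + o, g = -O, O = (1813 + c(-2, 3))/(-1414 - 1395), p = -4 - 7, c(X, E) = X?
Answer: 199210/2809 ≈ 70.918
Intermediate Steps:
p = -11
O = -1811/2809 (O = (1813 - 2)/(-1414 - 1395) = 1811/(-2809) = 1811*(-1/2809) = -1811/2809 ≈ -0.64471)
g = 1811/2809 (g = -1*(-1811/2809) = 1811/2809 ≈ 0.64471)
V(o) = o + o² (V(o) = o² + o = o + o²)
V(p)*g = -11*(1 - 11)*(1811/2809) = -11*(-10)*(1811/2809) = 110*(1811/2809) = 199210/2809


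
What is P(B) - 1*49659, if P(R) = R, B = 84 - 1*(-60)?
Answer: -49515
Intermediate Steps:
B = 144 (B = 84 + 60 = 144)
P(B) - 1*49659 = 144 - 1*49659 = 144 - 49659 = -49515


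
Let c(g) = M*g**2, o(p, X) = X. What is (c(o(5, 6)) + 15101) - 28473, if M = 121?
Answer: -9016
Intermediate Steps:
c(g) = 121*g**2
(c(o(5, 6)) + 15101) - 28473 = (121*6**2 + 15101) - 28473 = (121*36 + 15101) - 28473 = (4356 + 15101) - 28473 = 19457 - 28473 = -9016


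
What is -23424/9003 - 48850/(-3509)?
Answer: 119200578/10530509 ≈ 11.320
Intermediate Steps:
-23424/9003 - 48850/(-3509) = -23424*1/9003 - 48850*(-1/3509) = -7808/3001 + 48850/3509 = 119200578/10530509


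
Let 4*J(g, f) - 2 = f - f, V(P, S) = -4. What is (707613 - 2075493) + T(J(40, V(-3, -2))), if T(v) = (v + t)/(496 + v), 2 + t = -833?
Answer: -1358306509/993 ≈ -1.3679e+6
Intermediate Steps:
t = -835 (t = -2 - 833 = -835)
J(g, f) = ½ (J(g, f) = ½ + (f - f)/4 = ½ + (¼)*0 = ½ + 0 = ½)
T(v) = (-835 + v)/(496 + v) (T(v) = (v - 835)/(496 + v) = (-835 + v)/(496 + v))
(707613 - 2075493) + T(J(40, V(-3, -2))) = (707613 - 2075493) + (-835 + ½)/(496 + ½) = -1367880 - 1669/2/(993/2) = -1367880 + (2/993)*(-1669/2) = -1367880 - 1669/993 = -1358306509/993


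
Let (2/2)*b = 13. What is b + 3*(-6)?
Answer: -5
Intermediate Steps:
b = 13
b + 3*(-6) = 13 + 3*(-6) = 13 - 18 = -5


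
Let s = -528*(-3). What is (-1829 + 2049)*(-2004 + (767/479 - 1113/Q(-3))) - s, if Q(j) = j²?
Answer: -674410528/1437 ≈ -4.6932e+5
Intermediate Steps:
s = 1584
(-1829 + 2049)*(-2004 + (767/479 - 1113/Q(-3))) - s = (-1829 + 2049)*(-2004 + (767/479 - 1113/((-3)²))) - 1*1584 = 220*(-2004 + (767*(1/479) - 1113/9)) - 1584 = 220*(-2004 + (767/479 - 1113*⅑)) - 1584 = 220*(-2004 + (767/479 - 371/3)) - 1584 = 220*(-2004 - 175408/1437) - 1584 = 220*(-3055156/1437) - 1584 = -672134320/1437 - 1584 = -674410528/1437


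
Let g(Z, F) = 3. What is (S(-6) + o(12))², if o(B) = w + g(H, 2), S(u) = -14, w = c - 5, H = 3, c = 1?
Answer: 225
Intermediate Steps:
w = -4 (w = 1 - 5 = -4)
o(B) = -1 (o(B) = -4 + 3 = -1)
(S(-6) + o(12))² = (-14 - 1)² = (-15)² = 225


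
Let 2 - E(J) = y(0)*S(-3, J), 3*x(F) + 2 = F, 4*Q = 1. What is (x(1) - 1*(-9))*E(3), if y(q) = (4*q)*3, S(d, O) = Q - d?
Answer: 52/3 ≈ 17.333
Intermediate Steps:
Q = 1/4 (Q = (1/4)*1 = 1/4 ≈ 0.25000)
x(F) = -2/3 + F/3
S(d, O) = 1/4 - d
y(q) = 12*q
E(J) = 2 (E(J) = 2 - 12*0*(1/4 - 1*(-3)) = 2 - 0*(1/4 + 3) = 2 - 0*13/4 = 2 - 1*0 = 2 + 0 = 2)
(x(1) - 1*(-9))*E(3) = ((-2/3 + (1/3)*1) - 1*(-9))*2 = ((-2/3 + 1/3) + 9)*2 = (-1/3 + 9)*2 = (26/3)*2 = 52/3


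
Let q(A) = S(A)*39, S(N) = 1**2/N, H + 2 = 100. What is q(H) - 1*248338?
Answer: -24337085/98 ≈ -2.4834e+5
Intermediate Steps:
H = 98 (H = -2 + 100 = 98)
S(N) = 1/N
q(A) = 39/A
q(H) - 1*248338 = 39/98 - 1*248338 = 39*(1/98) - 248338 = 39/98 - 248338 = -24337085/98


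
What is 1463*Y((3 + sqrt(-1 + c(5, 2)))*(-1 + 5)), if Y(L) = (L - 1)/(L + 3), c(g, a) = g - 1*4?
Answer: 16093/15 ≈ 1072.9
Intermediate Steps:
c(g, a) = -4 + g (c(g, a) = g - 4 = -4 + g)
Y(L) = (-1 + L)/(3 + L)
1463*Y((3 + sqrt(-1 + c(5, 2)))*(-1 + 5)) = 1463*((-1 + (3 + sqrt(-1 + (-4 + 5)))*(-1 + 5))/(3 + (3 + sqrt(-1 + (-4 + 5)))*(-1 + 5))) = 1463*((-1 + (3 + sqrt(-1 + 1))*4)/(3 + (3 + sqrt(-1 + 1))*4)) = 1463*((-1 + (3 + sqrt(0))*4)/(3 + (3 + sqrt(0))*4)) = 1463*((-1 + (3 + 0)*4)/(3 + (3 + 0)*4)) = 1463*((-1 + 3*4)/(3 + 3*4)) = 1463*((-1 + 12)/(3 + 12)) = 1463*(11/15) = 16093/15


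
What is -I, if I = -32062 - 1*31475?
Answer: 63537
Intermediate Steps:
I = -63537 (I = -32062 - 31475 = -63537)
-I = -1*(-63537) = 63537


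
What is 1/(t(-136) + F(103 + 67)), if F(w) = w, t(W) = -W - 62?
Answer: 1/244 ≈ 0.0040984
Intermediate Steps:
t(W) = -62 - W
1/(t(-136) + F(103 + 67)) = 1/((-62 - 1*(-136)) + (103 + 67)) = 1/((-62 + 136) + 170) = 1/(74 + 170) = 1/244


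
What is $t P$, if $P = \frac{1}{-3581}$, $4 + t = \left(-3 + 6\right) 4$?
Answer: $- \frac{8}{3581} \approx -0.002234$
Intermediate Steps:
$t = 8$ ($t = -4 + \left(-3 + 6\right) 4 = -4 + 3 \cdot 4 = -4 + 12 = 8$)
$P = - \frac{1}{3581} \approx -0.00027925$
$t P = 8 \left(- \frac{1}{3581}\right) = - \frac{8}{3581}$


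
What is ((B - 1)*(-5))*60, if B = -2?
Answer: 900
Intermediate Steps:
((B - 1)*(-5))*60 = ((-2 - 1)*(-5))*60 = -3*(-5)*60 = 15*60 = 900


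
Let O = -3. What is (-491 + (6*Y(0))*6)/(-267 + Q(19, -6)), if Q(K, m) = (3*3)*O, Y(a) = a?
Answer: 491/294 ≈ 1.6701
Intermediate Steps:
Q(K, m) = -27 (Q(K, m) = (3*3)*(-3) = 9*(-3) = -27)
(-491 + (6*Y(0))*6)/(-267 + Q(19, -6)) = (-491 + (6*0)*6)/(-267 - 27) = (-491 + 0*6)/(-294) = (-491 + 0)*(-1/294) = -491*(-1/294) = 491/294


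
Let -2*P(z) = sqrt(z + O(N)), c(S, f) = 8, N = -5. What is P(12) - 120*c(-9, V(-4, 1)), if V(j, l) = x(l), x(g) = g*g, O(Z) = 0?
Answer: -960 - sqrt(3) ≈ -961.73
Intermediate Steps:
x(g) = g**2
V(j, l) = l**2
P(z) = -sqrt(z)/2 (P(z) = -sqrt(z + 0)/2 = -sqrt(z)/2)
P(12) - 120*c(-9, V(-4, 1)) = -sqrt(3) - 120*8 = -sqrt(3) - 960 = -960 - sqrt(3)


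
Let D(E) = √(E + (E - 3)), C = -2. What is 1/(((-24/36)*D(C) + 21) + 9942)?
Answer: 89667/893352349 + 6*I*√7/893352349 ≈ 0.00010037 + 1.777e-8*I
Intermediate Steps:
D(E) = √(-3 + 2*E) (D(E) = √(E + (-3 + E)) = √(-3 + 2*E))
1/(((-24/36)*D(C) + 21) + 9942) = 1/(((-24/36)*√(-3 + 2*(-2)) + 21) + 9942) = 1/(((-24*1/36)*√(-3 - 4) + 21) + 9942) = 1/((-2*I*√7/3 + 21) + 9942) = 1/((21 - 2*I*√7/3) + 9942) = 1/(9963 - 2*I*√7/3)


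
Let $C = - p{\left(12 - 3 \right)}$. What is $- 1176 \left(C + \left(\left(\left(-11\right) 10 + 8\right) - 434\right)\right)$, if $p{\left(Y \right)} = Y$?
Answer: $640920$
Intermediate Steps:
$C = -9$ ($C = - (12 - 3) = \left(-1\right) 9 = -9$)
$- 1176 \left(C + \left(\left(\left(-11\right) 10 + 8\right) - 434\right)\right) = - 1176 \left(-9 + \left(\left(\left(-11\right) 10 + 8\right) - 434\right)\right) = - 1176 \left(-9 + \left(\left(-110 + 8\right) - 434\right)\right) = - 1176 \left(-9 - 536\right) = \left(-1176\right) \left(-545\right) = 640920$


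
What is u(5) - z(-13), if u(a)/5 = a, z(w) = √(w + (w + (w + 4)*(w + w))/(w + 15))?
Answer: 25 - √390/2 ≈ 15.126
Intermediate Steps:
z(w) = √(w + (w + 2*w*(4 + w))/(15 + w)) (z(w) = √(w + (w + (4 + w)*(2*w))/(15 + w)) = √(w + (w + 2*w*(4 + w))/(15 + w)))
u(a) = 5*a
u(5) - z(-13) = 5*5 - √3*√(-13*(8 - 13)/(15 - 13)) = 25 - √3*√(-13*(-5)/2) = 25 - √3*√(-13*½*(-5)) = 25 - √3*√(65/2) = 25 - √3*√130/2 = 25 - √390/2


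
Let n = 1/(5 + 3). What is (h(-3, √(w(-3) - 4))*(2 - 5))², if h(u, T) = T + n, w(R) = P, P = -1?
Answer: -2871/64 + 9*I*√5/4 ≈ -44.859 + 5.0312*I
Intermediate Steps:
n = ⅛ (n = 1/8 = ⅛ ≈ 0.12500)
w(R) = -1
h(u, T) = ⅛ + T (h(u, T) = T + ⅛ = ⅛ + T)
(h(-3, √(w(-3) - 4))*(2 - 5))² = ((⅛ + √(-1 - 4))*(2 - 5))² = ((⅛ + √(-5))*(-3))² = ((⅛ + I*√5)*(-3))² = (-3/8 - 3*I*√5)²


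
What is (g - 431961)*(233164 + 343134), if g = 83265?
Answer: -200952807408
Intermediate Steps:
(g - 431961)*(233164 + 343134) = (83265 - 431961)*(233164 + 343134) = -348696*576298 = -200952807408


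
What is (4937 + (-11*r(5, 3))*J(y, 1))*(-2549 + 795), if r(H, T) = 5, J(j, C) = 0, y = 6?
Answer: -8659498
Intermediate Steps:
(4937 + (-11*r(5, 3))*J(y, 1))*(-2549 + 795) = (4937 - 11*5*0)*(-2549 + 795) = (4937 - 55*0)*(-1754) = (4937 + 0)*(-1754) = 4937*(-1754) = -8659498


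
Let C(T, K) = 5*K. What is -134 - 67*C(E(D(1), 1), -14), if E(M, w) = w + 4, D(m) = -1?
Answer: 4556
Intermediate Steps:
E(M, w) = 4 + w
-134 - 67*C(E(D(1), 1), -14) = -134 - 335*(-14) = -134 - 67*(-70) = -134 + 4690 = 4556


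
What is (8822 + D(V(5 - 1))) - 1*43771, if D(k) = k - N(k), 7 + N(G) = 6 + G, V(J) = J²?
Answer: -34948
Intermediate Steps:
N(G) = -1 + G (N(G) = -7 + (6 + G) = -1 + G)
D(k) = 1 (D(k) = k - (-1 + k) = k + (1 - k) = 1)
(8822 + D(V(5 - 1))) - 1*43771 = (8822 + 1) - 1*43771 = 8823 - 43771 = -34948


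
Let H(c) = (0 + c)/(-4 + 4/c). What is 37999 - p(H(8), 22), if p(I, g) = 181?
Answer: 37818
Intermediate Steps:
H(c) = c/(-4 + 4/c)
37999 - p(H(8), 22) = 37999 - 1*181 = 37999 - 181 = 37818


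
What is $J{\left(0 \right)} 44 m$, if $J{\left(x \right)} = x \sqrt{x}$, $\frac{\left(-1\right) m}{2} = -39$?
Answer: $0$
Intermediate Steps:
$m = 78$ ($m = \left(-2\right) \left(-39\right) = 78$)
$J{\left(x \right)} = x^{\frac{3}{2}}$
$J{\left(0 \right)} 44 m = 0^{\frac{3}{2}} \cdot 44 \cdot 78 = 0 \cdot 44 \cdot 78 = 0 \cdot 78 = 0$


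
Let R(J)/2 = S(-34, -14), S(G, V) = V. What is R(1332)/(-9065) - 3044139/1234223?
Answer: -3937223113/1598318785 ≈ -2.4634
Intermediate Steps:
R(J) = -28 (R(J) = 2*(-14) = -28)
R(1332)/(-9065) - 3044139/1234223 = -28/(-9065) - 3044139/1234223 = -28*(-1/9065) - 3044139*1/1234223 = 4/1295 - 3044139/1234223 = -3937223113/1598318785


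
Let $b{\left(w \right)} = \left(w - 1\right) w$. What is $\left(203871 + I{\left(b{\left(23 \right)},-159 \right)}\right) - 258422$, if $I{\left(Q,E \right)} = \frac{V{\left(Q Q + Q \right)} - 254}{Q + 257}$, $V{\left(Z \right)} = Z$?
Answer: $- \frac{41366125}{763} \approx -54215.0$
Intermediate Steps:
$b{\left(w \right)} = w \left(-1 + w\right)$ ($b{\left(w \right)} = \left(-1 + w\right) w = w \left(-1 + w\right)$)
$I{\left(Q,E \right)} = \frac{-254 + Q + Q^{2}}{257 + Q}$ ($I{\left(Q,E \right)} = \frac{\left(Q Q + Q\right) - 254}{Q + 257} = \frac{\left(Q^{2} + Q\right) - 254}{257 + Q} = \frac{\left(Q + Q^{2}\right) - 254}{257 + Q} = \frac{-254 + Q + Q^{2}}{257 + Q}$)
$\left(203871 + I{\left(b{\left(23 \right)},-159 \right)}\right) - 258422 = \left(203871 + \frac{-254 + 23 \left(-1 + 23\right) \left(1 + 23 \left(-1 + 23\right)\right)}{257 + 23 \left(-1 + 23\right)}\right) - 258422 = \left(203871 + \frac{-254 + 23 \cdot 22 \left(1 + 23 \cdot 22\right)}{257 + 23 \cdot 22}\right) - 258422 = \left(203871 + \frac{-254 + 506 \left(1 + 506\right)}{257 + 506}\right) - 258422 = \left(203871 + \frac{-254 + 506 \cdot 507}{763}\right) - 258422 = \left(203871 + \frac{-254 + 256542}{763}\right) - 258422 = \left(203871 + \frac{1}{763} \cdot 256288\right) - 258422 = \left(203871 + \frac{256288}{763}\right) - 258422 = \frac{155809861}{763} - 258422 = - \frac{41366125}{763}$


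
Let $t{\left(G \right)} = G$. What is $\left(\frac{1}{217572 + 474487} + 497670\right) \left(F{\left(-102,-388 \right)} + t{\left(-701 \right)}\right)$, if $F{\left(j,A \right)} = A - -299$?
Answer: $- \frac{272089431999490}{692059} \approx -3.9316 \cdot 10^{8}$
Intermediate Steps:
$F{\left(j,A \right)} = 299 + A$ ($F{\left(j,A \right)} = A + 299 = 299 + A$)
$\left(\frac{1}{217572 + 474487} + 497670\right) \left(F{\left(-102,-388 \right)} + t{\left(-701 \right)}\right) = \left(\frac{1}{217572 + 474487} + 497670\right) \left(\left(299 - 388\right) - 701\right) = \left(\frac{1}{692059} + 497670\right) \left(-89 - 701\right) = \left(\frac{1}{692059} + 497670\right) \left(-790\right) = \frac{344417002531}{692059} \left(-790\right) = - \frac{272089431999490}{692059}$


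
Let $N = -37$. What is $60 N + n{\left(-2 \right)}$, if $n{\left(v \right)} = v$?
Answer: $-2222$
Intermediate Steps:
$60 N + n{\left(-2 \right)} = 60 \left(-37\right) - 2 = -2220 - 2 = -2222$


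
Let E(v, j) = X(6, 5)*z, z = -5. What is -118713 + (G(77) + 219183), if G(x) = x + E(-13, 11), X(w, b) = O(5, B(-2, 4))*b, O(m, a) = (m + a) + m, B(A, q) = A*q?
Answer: 100497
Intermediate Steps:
O(m, a) = a + 2*m (O(m, a) = (a + m) + m = a + 2*m)
X(w, b) = 2*b (X(w, b) = (-2*4 + 2*5)*b = (-8 + 10)*b = 2*b)
E(v, j) = -50 (E(v, j) = (2*5)*(-5) = 10*(-5) = -50)
G(x) = -50 + x (G(x) = x - 50 = -50 + x)
-118713 + (G(77) + 219183) = -118713 + ((-50 + 77) + 219183) = -118713 + (27 + 219183) = -118713 + 219210 = 100497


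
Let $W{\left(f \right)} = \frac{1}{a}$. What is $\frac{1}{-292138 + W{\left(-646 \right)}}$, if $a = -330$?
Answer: $- \frac{330}{96405541} \approx -3.423 \cdot 10^{-6}$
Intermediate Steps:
$W{\left(f \right)} = - \frac{1}{330}$ ($W{\left(f \right)} = \frac{1}{-330} = - \frac{1}{330}$)
$\frac{1}{-292138 + W{\left(-646 \right)}} = \frac{1}{-292138 - \frac{1}{330}} = \frac{1}{- \frac{96405541}{330}} = - \frac{330}{96405541}$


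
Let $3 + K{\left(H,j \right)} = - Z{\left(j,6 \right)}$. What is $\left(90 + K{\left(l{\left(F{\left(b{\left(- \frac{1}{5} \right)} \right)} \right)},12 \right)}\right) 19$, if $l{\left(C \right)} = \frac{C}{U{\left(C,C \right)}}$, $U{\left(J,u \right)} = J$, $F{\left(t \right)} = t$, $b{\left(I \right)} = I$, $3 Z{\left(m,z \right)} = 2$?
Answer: $\frac{4921}{3} \approx 1640.3$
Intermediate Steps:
$Z{\left(m,z \right)} = \frac{2}{3}$ ($Z{\left(m,z \right)} = \frac{1}{3} \cdot 2 = \frac{2}{3}$)
$l{\left(C \right)} = 1$ ($l{\left(C \right)} = \frac{C}{C} = 1$)
$K{\left(H,j \right)} = - \frac{11}{3}$ ($K{\left(H,j \right)} = -3 - \frac{2}{3} = - \frac{11}{3}$)
$\left(90 + K{\left(l{\left(F{\left(b{\left(- \frac{1}{5} \right)} \right)} \right)},12 \right)}\right) 19 = \left(90 - \frac{11}{3}\right) 19 = \frac{259}{3} \cdot 19 = \frac{4921}{3}$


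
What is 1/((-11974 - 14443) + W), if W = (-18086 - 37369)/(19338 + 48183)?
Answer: -22507/594585904 ≈ -3.7853e-5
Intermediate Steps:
W = -18485/22507 (W = -55455/67521 = -55455*1/67521 = -18485/22507 ≈ -0.82130)
1/((-11974 - 14443) + W) = 1/((-11974 - 14443) - 18485/22507) = 1/(-26417 - 18485/22507) = 1/(-594585904/22507) = -22507/594585904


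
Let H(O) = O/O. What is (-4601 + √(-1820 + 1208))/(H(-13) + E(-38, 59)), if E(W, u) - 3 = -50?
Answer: 4601/46 - 3*I*√17/23 ≈ 100.02 - 0.5378*I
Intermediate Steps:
H(O) = 1
E(W, u) = -47 (E(W, u) = 3 - 50 = -47)
(-4601 + √(-1820 + 1208))/(H(-13) + E(-38, 59)) = (-4601 + √(-1820 + 1208))/(1 - 47) = (-4601 + √(-612))/(-46) = (-4601 + 6*I*√17)*(-1/46) = 4601/46 - 3*I*√17/23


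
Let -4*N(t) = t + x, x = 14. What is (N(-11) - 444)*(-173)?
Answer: 307767/4 ≈ 76942.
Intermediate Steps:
N(t) = -7/2 - t/4 (N(t) = -(t + 14)/4 = -(14 + t)/4 = -7/2 - t/4)
(N(-11) - 444)*(-173) = ((-7/2 - 1/4*(-11)) - 444)*(-173) = ((-7/2 + 11/4) - 444)*(-173) = (-3/4 - 444)*(-173) = -1779/4*(-173) = 307767/4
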